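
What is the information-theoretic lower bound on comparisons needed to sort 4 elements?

There are 4! = 24 possible orderings. Each comparison gives 1 bit. We need at least ceil(log_2(24)) = 5 comparisons.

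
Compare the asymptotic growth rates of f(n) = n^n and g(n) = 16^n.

f(n) = n^n grows faster: n^n / 16^n = (n/16)^n -> infinity once n > 16.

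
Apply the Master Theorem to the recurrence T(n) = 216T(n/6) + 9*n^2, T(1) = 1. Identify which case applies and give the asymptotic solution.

a=216, b=6, f(n)=9*n^2.
log_6(216) = 3 > 2.
Since f(n) = O(n^2) is polynomially smaller than n^3, Case 1 applies.
T(n) = Theta(n^3).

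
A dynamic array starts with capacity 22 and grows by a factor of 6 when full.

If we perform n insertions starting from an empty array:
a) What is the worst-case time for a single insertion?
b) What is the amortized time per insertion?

(a) Worst-case single insertion: O(n) -- when the array is full at capacity c, the resize copies all c elements, and c can be Theta(n).
(b) Resizes happen at sizes 22, 132, 792, ... Total copy cost for n insertions: 22 + 132 + ... = O(n) (geometric series with ratio 1/6). Amortized cost per insertion: O(n)/n = O(1).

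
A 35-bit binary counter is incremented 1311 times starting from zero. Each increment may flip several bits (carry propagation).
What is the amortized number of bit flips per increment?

Bit i flips on every 2^i-th increment, so over 1311 increments bit i flips floor(1311/2^i) times. Summing over i: total flips < 2 * 1311. Amortized: < 2 = O(1) per increment.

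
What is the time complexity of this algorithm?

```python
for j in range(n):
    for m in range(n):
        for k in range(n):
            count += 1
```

Time complexity: O(n^3).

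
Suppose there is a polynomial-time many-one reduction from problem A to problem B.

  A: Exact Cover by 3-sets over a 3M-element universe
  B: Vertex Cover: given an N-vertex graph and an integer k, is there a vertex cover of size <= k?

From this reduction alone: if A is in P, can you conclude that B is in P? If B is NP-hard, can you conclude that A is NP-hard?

A poly-time reduction A <=_p B transfers tractability DOWN (B easy => A easy) and hardness UP (A hard => B hard), not the reverse.
From A in P, the reduction alone does NOT give B in P: any problem in P trivially reduces to SAT, yet SAT is not known to be in P.
From B NP-hard, the reduction alone does NOT give A NP-hard: again, easy problems reduce to hard ones.
(Here in fact A is NP-complete and B is NP-complete.)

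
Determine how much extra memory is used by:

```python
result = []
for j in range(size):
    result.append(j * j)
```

Space complexity: O(n).
Auxiliary storage grows linearly with the input size n in the worst case.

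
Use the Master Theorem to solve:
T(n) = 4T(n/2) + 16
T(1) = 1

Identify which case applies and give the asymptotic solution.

a=4, b=2, f(n)=16.
log_2(4) = 2 > 0.
Since f(n) = O(n^0) is polynomially smaller than n^2, Case 1 applies.
T(n) = Theta(n^2).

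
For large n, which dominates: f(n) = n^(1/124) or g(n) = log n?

f(n) = n^(1/124) grows faster: any positive power of n dominates log n.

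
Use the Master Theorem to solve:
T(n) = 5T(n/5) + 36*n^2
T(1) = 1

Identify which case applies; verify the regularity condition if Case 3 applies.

a=5, b=5, f(n)=36*n^2.
log_5(5) = 1 < 2.
f(n) = Omega(n^(1+epsilon)) for some epsilon > 0, so Case 3 is the candidate.
Regularity: a*f(n/b) = 5*36*(n/5)^2 = (5/25)*36*n^2 <= c*f(n) with c = 5/25 < 1. Satisfied.
Case 3: T(n) = Theta(n^2).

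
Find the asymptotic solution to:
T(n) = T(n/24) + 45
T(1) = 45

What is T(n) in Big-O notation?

Each step divides n by 24 and adds 45. After log_24(n) steps, T(n) = O(log n).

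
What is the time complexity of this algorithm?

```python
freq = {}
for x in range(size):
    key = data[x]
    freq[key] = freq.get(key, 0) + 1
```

Time complexity: O(n).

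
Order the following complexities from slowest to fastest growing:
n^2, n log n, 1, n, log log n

Ordered by growth rate: 1 < log log n < n < n log n < n^2.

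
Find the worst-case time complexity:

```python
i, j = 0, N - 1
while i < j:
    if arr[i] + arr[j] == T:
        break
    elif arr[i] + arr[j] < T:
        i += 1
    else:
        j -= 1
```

Time complexity: O(n).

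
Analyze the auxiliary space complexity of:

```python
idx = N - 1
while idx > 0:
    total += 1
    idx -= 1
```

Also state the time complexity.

Space complexity: O(1).
Only a constant amount of auxiliary storage is used; nothing grows with n.
Time complexity: O(n).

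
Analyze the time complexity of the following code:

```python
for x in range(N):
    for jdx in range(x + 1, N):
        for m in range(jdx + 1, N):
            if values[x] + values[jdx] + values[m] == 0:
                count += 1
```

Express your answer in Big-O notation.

Time complexity: O(n^3).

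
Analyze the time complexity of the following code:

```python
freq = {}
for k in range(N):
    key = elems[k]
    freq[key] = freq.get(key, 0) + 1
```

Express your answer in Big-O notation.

Time complexity: O(n).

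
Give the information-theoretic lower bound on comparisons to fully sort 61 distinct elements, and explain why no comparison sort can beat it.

A comparison sort is a binary decision tree whose leaves are the 61! = 507580213877224798800856812176625227226004528988036003099405939480985600000000000000 possible output permutations. A binary tree with L leaves has height >= ceil(log_2(L)). So any comparison sort needs >= ceil(log_2(61!)) = 279 comparisons in the worst case.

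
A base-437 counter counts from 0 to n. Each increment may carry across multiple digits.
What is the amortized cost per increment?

Digit at position i changes every 437^i increments. Total digit changes over n increments: n * 437/(437-1) = O(n). Amortized: O(1).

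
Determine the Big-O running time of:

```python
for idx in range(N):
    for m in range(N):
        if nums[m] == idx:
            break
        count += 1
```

Time complexity: O(n^2).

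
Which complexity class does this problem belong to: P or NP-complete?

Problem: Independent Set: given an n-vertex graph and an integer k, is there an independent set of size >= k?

This problem is NP-complete: complement of Clique (with k part of the input).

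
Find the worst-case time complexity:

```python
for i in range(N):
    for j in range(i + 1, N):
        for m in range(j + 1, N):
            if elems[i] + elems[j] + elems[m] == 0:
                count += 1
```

Time complexity: O(n^3).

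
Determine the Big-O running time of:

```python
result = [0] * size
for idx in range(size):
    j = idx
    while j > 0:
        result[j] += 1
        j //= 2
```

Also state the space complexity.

Time complexity: O(n log n).
Space complexity: O(n).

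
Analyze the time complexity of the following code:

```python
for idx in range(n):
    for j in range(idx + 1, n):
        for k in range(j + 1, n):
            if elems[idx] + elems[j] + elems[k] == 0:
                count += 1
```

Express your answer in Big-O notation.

Time complexity: O(n^3).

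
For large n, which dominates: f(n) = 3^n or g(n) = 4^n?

g(n) = 4^n grows faster: (4/3)^n -> infinity since 4/3 > 1.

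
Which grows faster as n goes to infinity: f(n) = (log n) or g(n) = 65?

f(n) = (log n) grows faster: any unbounded function dominates a constant.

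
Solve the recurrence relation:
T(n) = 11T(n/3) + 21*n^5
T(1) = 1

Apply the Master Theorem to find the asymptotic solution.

a=11, b=3, f(n)=21*n^5. log_3(11) = 2.183 < 5. Case 3: T(n) = O(n^5).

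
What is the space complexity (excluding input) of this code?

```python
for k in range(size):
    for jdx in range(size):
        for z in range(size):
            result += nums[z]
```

Space complexity: O(1).
Only a constant amount of auxiliary storage is used; nothing grows with n.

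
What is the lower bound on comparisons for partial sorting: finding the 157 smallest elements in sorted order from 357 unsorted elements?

Finding 157 smallest of 357 in sorted order: Omega(357) to identify the 157 smallest, plus Omega(157 log 157) to sort them. Total: Omega(n + k log k).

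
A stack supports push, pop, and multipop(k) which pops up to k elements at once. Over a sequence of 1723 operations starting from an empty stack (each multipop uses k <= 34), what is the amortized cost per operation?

Each element is pushed exactly once and popped at most once (whether by pop or as part of a multipop). So the total number of individual pops over the whole sequence is at most the number of pushes, which is at most 1723. Total work <= 2 * 1723, hence O(1) amortized per operation.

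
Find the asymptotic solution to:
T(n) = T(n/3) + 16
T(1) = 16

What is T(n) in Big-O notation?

Each step divides n by 3 and adds 16. After log_3(n) steps, T(n) = O(log n).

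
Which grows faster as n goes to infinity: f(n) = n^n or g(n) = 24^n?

f(n) = n^n grows faster: n^n / 24^n = (n/24)^n -> infinity once n > 24.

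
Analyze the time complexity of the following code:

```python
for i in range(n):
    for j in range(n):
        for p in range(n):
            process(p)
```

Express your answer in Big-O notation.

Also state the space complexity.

Time complexity: O(n^3).
Space complexity: O(1).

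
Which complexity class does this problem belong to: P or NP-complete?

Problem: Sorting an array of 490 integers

This problem is in P: merge sort runs in O(n log n).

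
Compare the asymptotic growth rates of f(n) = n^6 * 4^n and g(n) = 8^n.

g(n) = 8^n grows faster: 8^n / (n^6 4^n) = (8/4)^n / n^6 -> infinity since 8/4 > 1.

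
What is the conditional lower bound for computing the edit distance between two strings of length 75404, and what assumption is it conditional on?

Under SETH (the Strong Exponential Time Hypothesis), edit distance on length-75404 strings cannot be computed in O(n^(2-epsilon)) time for any epsilon > 0 (Backurs-Indyk). The reduction is from CNF-SAT via the orthogonal vectors problem.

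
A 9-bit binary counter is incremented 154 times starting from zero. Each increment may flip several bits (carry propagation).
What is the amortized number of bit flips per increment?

Bit i flips on every 2^i-th increment, so over 154 increments bit i flips floor(154/2^i) times. Summing over i: total flips < 2 * 154. Amortized: < 2 = O(1) per increment.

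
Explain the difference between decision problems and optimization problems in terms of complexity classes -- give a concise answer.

Decision problems have yes/no answers and are classified into P, NP, etc. Optimization problems seek the best solution. Every optimization problem has a corresponding decision version. If the decision version is NP-complete, the optimization version is NP-hard.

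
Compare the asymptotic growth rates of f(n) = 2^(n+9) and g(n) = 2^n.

f(n) = 2^(n+9) and g(n) = 2^n are Theta of each other: 2^(n+9) = 2^9 * 2^n = Theta(2^n).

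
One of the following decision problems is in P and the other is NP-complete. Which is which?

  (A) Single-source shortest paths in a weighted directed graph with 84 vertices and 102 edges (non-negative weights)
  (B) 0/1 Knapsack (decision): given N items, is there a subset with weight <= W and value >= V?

(A) is P: Dijkstra's algorithm runs in O((V+E) log V).
(B) is NP-complete: reduces from Subset Sum.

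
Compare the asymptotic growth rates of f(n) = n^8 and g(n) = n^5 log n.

f(n) = n^8 grows faster: n^8 / (n^5 log n) = n^3/log n -> infinity.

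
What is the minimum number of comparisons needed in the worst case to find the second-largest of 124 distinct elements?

Lower bound: finding the max needs 124-1 comparisons. By the adversary weight-doubling argument, the max must personally win >= ceil(log_2(124)) = 7 comparisons; the 2nd-largest is among those 7 losers, needing 7-1 more comparisons. Total >= 124-1 + 7-1 = 129. A balanced knockout tournament achieves this.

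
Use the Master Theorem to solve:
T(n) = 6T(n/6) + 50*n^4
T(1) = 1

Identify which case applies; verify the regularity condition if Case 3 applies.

a=6, b=6, f(n)=50*n^4.
log_6(6) = 1 < 4.
f(n) = Omega(n^(1+epsilon)) for some epsilon > 0, so Case 3 is the candidate.
Regularity: a*f(n/b) = 6*50*(n/6)^4 = (6/1296)*50*n^4 <= c*f(n) with c = 6/1296 < 1. Satisfied.
Case 3: T(n) = Theta(n^4).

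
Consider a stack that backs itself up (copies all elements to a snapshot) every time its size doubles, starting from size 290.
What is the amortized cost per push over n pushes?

Backups occur at sizes 290, 580, 1160, ..., copying 290 + 580 + 1160 + ... <= 2n elements total (geometric series). Spread over n pushes, the amortized backup cost is O(1) per push.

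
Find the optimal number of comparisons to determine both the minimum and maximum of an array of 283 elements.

Naive approach: 564 comparisons (282 for max + 282 for min).
Optimal: Compare elements in pairs first (floor(n/2) = 141 comparisons), then find max among winners and min among losers (141 comparisons each).
Total: ceil(3n/2) - 2 = 423 comparisons. An adversary argument shows this is also a lower bound.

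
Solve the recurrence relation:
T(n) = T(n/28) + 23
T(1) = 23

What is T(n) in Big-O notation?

Each step divides n by 28 and adds 23. After log_28(n) steps, T(n) = O(log n).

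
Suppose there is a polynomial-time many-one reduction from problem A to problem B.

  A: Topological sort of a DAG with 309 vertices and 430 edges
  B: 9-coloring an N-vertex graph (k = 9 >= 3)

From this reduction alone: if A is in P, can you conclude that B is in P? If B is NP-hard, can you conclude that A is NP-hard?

A poly-time reduction A <=_p B transfers tractability DOWN (B easy => A easy) and hardness UP (A hard => B hard), not the reverse.
From A in P, the reduction alone does NOT give B in P: any problem in P trivially reduces to SAT, yet SAT is not known to be in P.
From B NP-hard, the reduction alone does NOT give A NP-hard: again, easy problems reduce to hard ones.
(Here in fact A is P and B is NP-complete.)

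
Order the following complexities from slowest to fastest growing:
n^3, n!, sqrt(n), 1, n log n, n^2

Ordered by growth rate: 1 < sqrt(n) < n log n < n^2 < n^3 < n!.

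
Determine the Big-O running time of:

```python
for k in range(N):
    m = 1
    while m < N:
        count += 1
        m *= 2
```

Time complexity: O(n log n).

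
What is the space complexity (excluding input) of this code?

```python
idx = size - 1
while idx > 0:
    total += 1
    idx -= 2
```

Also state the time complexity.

Space complexity: O(1).
Only a constant amount of auxiliary storage is used; nothing grows with n.
Time complexity: O(n).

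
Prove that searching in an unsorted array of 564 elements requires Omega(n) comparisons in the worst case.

An adversary can always place the target in the last position checked. Until all 564 positions are examined, the target might be in any unchecked position. Therefore 564 comparisons are necessary.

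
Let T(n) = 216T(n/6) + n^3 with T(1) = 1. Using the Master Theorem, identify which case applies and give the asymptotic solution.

a=216, b=6, f(n)=n^3.
log_6(216) = 3, so n^(log_b(a)) = n^3.
f(n) = Theta(n^3), so Case 2 applies.
T(n) = Theta(n^3 log n).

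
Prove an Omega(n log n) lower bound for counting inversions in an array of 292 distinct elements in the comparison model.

Decision-tree argument: at any leaf, the comparisons made (with transitivity) must totally order all 292 elements -- otherwise some pair (i,j) is unordered, and an adversary can present two inputs agreeing on every comparison made but with that pair flipped, changing the inversion count by 1, so the leaf's output is wrong on one of them. Hence the tree has >= 292! leaves and height >= log_2(292!) = Omega(n log n). Modified merge sort achieves O(n log n).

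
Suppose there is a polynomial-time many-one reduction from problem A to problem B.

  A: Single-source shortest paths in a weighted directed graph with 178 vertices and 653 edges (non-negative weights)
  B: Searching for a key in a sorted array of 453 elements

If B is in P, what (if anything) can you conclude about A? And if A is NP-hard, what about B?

A poly-time reduction A <=_p B means any A-instance can be transformed to a B-instance in poly time.
If B is in P: compose the reduction with B's poly-time algorithm to solve A in poly time, so A is in P.
If A is NP-hard: every NP problem reduces to A, which reduces to B; composing reductions, every NP problem reduces to B, so B is NP-hard.
(Here in fact A is P and B is P.)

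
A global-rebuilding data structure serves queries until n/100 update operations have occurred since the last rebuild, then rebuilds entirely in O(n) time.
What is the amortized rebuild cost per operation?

The O(n) rebuild is triggered by n/100 operations, so each contributes O(n)/(n/100) = O(100) = O(1) to the rebuild cost.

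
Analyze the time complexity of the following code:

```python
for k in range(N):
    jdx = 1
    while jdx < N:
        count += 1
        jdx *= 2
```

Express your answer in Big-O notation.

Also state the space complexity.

Time complexity: O(n log n).
Space complexity: O(1).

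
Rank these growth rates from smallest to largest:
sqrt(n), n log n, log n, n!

Ordered by growth rate: log n < sqrt(n) < n log n < n!.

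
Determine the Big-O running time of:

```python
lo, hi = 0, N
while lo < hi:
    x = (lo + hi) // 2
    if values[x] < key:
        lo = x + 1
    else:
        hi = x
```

Time complexity: O(log n).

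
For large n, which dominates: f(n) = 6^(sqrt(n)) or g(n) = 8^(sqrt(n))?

g(n) = 8^(sqrt(n)) grows faster: ratio is (8/6)^(sqrt(n)) -> infinity since 8/6 > 1.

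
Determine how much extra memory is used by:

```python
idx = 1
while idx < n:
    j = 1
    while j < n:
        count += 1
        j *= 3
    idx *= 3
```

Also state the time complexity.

Space complexity: O(1).
Only a constant amount of auxiliary storage is used; nothing grows with n.
Time complexity: O(log^2 n).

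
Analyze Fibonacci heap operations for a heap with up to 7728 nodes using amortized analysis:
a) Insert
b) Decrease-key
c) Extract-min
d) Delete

Fibonacci heaps use lazy consolidation. Potential function Phi = t + 2m (t = number of trees, m = marked nodes).
- Insert: O(1) actual, Delta Phi = +1 (one new tree) => O(1) amortized.
- Decrease-key: with c cascading cuts, actual cost is O(c); Delta Phi <= c - 2(c-1) + 2 = 4 - c (c new trees; >= c-1 marks cleared; <= 1 new mark). Amortized O(c) + (4 - c) = O(1).
- Extract-min: O(D(n) + t) actual; consolidation drops t to <= D(n)+1, so Delta Phi pays for the t term. D(n) = O(log n) for n = 7728 => O(log n) amortized.
- Delete: decrease-key to -inf then extract-min = O(log n).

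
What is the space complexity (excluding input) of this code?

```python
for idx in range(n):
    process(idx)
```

Space complexity: O(1).
Only a constant amount of auxiliary storage is used; nothing grows with n.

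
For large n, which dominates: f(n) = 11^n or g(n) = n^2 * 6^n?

f(n) = 11^n grows faster: 11^n / (n^2 6^n) = (11/6)^n / n^2 -> infinity since 11/6 > 1.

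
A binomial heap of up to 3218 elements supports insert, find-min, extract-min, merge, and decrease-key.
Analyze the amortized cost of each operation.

A binomial heap with n <= 3218 elements has at most floor(log_2 3218) + 1 = 12 trees. Using potential Phi = number of trees: Insert adds one tree, but cascading merges reduce count -- amortized O(1). Find-min reads the cached minimum pointer: O(1). Extract-min creates O(log n) new trees: O(log n). Merge combines tree lists: O(log n). Decrease-key sifts the element up its tree of height <= log n: O(log n).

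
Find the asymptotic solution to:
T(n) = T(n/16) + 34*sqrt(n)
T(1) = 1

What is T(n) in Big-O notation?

Each level contributes sqrt(n/16^k). Geometric series with ratio 1/sqrt(16) < 1 sums to O(sqrt(n)).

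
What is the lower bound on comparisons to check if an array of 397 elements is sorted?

To verify 397 elements are sorted, we must compare each consecutive pair. Skipping any pair allows an adversary to swap them. Therefore 396 comparisons are necessary and sufficient.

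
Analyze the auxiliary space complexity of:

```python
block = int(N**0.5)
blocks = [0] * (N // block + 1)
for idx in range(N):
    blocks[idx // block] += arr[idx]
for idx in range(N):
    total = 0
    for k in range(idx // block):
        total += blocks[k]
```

Space complexity: O(sqrt(n)).
Storage scales with sqrt(n).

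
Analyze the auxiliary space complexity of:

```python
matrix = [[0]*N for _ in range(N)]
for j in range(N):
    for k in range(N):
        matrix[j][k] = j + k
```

Space complexity: O(n^2).
A 2D structure of size n x n is allocated.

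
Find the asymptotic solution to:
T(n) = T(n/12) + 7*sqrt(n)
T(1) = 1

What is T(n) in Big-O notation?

Each level contributes sqrt(n/12^k). Geometric series with ratio 1/sqrt(12) < 1 sums to O(sqrt(n)).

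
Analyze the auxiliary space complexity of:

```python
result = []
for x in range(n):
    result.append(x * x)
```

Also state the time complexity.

Space complexity: O(n).
Auxiliary storage grows linearly with the input size n in the worst case.
Time complexity: O(n).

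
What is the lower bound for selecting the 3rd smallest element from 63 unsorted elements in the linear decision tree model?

Selecting the 3rd smallest of 63 elements requires Omega(n) comparisons. Every element must be compared at least once. The BFPRT algorithm achieves O(n), making this tight.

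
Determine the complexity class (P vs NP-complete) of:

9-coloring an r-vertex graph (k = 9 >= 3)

This problem is NP-complete: graph k-coloring for k>=3 is NP-complete by reduction from 3-SAT.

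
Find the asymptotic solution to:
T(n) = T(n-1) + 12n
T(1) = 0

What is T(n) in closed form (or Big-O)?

Unrolling: T(n) = 0 + 12*(2 + 3 + ... + n) = 0 + 12*(n(n+1)/2 - 1) = O(n^2).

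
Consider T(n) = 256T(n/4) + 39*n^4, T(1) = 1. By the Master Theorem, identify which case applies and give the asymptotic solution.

a=256, b=4, f(n)=39*n^4.
log_4(256) = 4, so n^(log_b(a)) = n^4.
f(n) = Theta(n^4), so Case 2 applies.
T(n) = Theta(n^4 log n).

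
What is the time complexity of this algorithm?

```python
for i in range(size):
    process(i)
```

Time complexity: O(n).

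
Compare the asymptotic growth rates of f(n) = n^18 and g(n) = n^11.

f(n) = n^18 grows faster: n^18/n^11 = n^7 -> infinity.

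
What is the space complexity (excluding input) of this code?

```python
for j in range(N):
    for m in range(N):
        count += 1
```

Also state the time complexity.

Space complexity: O(1).
Only a constant amount of auxiliary storage is used; nothing grows with n.
Time complexity: O(n^2).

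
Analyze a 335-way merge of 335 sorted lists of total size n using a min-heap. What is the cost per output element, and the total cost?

Maintain a min-heap of size 335 holding the current head of each list. Each output step does one extract-min (O(log 335)) and one insert of that list's next element (O(log 335)). Each of the n elements passes through the heap exactly once, so the total cost is O(n log 335), i.e. O(log 335) per output element.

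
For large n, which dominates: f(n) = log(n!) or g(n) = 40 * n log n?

f(n) = log(n!) and g(n) = 40 * n log n are Theta of each other: Stirling: log(n!) = n log n - n + O(log n) = Theta(n log n); the constant 40 doesn't change the Theta class.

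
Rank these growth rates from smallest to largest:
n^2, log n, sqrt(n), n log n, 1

Ordered by growth rate: 1 < log n < sqrt(n) < n log n < n^2.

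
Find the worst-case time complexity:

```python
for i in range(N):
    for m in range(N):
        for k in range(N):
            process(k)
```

Time complexity: O(n^3).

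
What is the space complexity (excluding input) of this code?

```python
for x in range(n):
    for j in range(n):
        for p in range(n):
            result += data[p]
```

Space complexity: O(1).
Only a constant amount of auxiliary storage is used; nothing grows with n.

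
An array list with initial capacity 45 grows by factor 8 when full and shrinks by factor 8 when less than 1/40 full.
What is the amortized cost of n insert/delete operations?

Using potential function Phi = |8*size - capacity|. Resizing costs are offset by potential release. Amortized O(1) per operation.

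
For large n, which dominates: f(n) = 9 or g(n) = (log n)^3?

g(n) = (log n)^3 grows faster: any unbounded function dominates a constant.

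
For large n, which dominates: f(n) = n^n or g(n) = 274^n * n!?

g(n) = 274^n * n! grows faster: by Stirling n! ~ sqrt(2 pi n)(n/e)^n, so 274^n n! / n^n ~ (274/e)^n sqrt(2 pi n) -> infinity since 274/e > 1.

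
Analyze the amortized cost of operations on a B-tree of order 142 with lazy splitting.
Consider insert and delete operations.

In a B-tree of order 142, a node splits when it has 142 keys. With lazy splitting, we use potential Phi = number of full nodes + number of near-empty nodes. Each split costs O(1) but reduces potential. Between splits, at least 71 insertions must occur in that node. Amortized structural cost is O(1) per operation, plus O(log_142 n) traversal.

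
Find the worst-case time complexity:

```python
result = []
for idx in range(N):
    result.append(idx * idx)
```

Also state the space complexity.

Time complexity: O(n).
Space complexity: O(n).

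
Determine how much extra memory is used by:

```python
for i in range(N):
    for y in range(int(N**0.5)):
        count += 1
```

Space complexity: O(1).
Only a constant amount of auxiliary storage is used; nothing grows with n.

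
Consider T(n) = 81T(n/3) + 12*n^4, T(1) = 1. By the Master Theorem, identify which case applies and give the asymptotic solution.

a=81, b=3, f(n)=12*n^4.
log_3(81) = 4, so n^(log_b(a)) = n^4.
f(n) = Theta(n^4), so Case 2 applies.
T(n) = Theta(n^4 log n).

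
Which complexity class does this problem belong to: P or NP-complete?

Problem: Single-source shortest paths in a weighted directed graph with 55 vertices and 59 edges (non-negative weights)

This problem is in P: Dijkstra's algorithm runs in O((V+E) log V).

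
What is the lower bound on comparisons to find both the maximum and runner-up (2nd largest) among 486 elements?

Lower bound: finding the max needs 486-1 comparisons. By an adversary weight-doubling argument, the maximum element must personally win at least ceil(log_2(486)) = 9 comparisons in any correct algorithm. The 2nd largest is among those 9 direct losers, and distinguishing it requires 9-1 more comparisons. Total >= 486-1 + 9-1 = 493. A balanced tournament achieves this bound exactly.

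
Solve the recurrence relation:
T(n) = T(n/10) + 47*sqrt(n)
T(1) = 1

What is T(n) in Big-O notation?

Each level contributes sqrt(n/10^k). Geometric series with ratio 1/sqrt(10) < 1 sums to O(sqrt(n)).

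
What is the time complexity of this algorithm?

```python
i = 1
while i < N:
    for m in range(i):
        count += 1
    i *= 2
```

Time complexity: O(n).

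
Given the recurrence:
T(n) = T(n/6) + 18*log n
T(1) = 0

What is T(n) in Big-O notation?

Each of the log_6(n) levels adds O(log n). T(n) = O(log^2 n).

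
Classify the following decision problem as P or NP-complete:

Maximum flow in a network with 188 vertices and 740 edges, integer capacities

This problem is in P: Edmonds-Karp / push-relabel run in polynomial time.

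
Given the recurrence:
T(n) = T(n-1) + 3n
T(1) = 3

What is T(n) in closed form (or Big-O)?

Unrolling: T(n) = 3 + 3*(2 + 3 + ... + n) = 3 + 3*(n(n+1)/2 - 1) = O(n^2).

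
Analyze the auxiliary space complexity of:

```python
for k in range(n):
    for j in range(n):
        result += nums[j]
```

Space complexity: O(1).
Only a constant amount of auxiliary storage is used; nothing grows with n.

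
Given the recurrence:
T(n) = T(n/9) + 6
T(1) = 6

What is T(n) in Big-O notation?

Each step divides n by 9 and adds 6. After log_9(n) steps, T(n) = O(log n).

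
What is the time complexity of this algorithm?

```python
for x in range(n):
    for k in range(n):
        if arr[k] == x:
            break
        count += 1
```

Time complexity: O(n^2).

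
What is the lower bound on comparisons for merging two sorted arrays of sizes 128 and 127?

Adversary argument: with sizes 128 and 127 (differing by at most 1), interleave the two arrays so that every consecutive pair in the output comes from different inputs. Then each of the 254 adjacent output pairs must be directly compared, or the algorithm cannot determine their relative order. So 254 comparisons are necessary; standard merge achieves this.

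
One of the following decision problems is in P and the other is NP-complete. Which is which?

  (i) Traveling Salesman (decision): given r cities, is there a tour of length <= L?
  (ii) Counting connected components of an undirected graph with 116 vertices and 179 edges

(i) is NP-complete: reduces from Hamiltonian Cycle.
(ii) is P: BFS/DFS visits each vertex and edge once: O(V+E).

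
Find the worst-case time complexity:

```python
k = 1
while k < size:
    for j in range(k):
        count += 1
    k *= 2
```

Time complexity: O(n).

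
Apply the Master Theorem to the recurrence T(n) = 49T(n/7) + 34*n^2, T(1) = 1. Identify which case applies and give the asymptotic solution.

a=49, b=7, f(n)=34*n^2.
log_7(49) = 2, so n^(log_b(a)) = n^2.
f(n) = Theta(n^2), so Case 2 applies.
T(n) = Theta(n^2 log n).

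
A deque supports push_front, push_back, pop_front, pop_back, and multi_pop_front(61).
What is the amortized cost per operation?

Assign 2 credits to each push operation. A pop uses 1 saved credit. multi_pop_front(61) uses up to 61 saved credits from previous pushes. Credits never go negative. Amortized cost is O(1).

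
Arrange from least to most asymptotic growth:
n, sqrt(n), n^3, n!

Ordered by growth rate: sqrt(n) < n < n^3 < n!.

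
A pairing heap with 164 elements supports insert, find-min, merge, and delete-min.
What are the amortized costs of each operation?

Pairing heaps are self-adjusting heap-ordered trees. Insert and merge link two roots: O(1). Find-min reads the root: O(1). Delete-min removes the root, then pairs children in two passes; amortized cost is O(log 164) = O(log n).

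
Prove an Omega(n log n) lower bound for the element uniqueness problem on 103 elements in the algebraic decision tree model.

In the algebraic decision tree model, element uniqueness on 103 elements is equivalent to determining which cell of an arrangement of C(103,2) = 5253 hyperplanes x_i = x_j contains the input point. Ben-Or's theorem shows this requires Omega(n log n).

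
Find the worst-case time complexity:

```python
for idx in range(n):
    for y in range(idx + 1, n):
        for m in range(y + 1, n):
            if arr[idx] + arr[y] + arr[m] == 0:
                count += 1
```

Time complexity: O(n^3).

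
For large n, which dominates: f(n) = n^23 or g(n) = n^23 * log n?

g(n) = n^23 * log n grows faster: extra log n factor -> infinity.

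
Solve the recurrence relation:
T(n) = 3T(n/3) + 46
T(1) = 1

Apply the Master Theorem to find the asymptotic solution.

a=3, b=3, f(n)=46. log_3(3) = 1. Case 1 of Master Theorem: T(n) = O(n^1).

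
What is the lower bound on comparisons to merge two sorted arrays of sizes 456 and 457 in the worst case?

Adversary: with |456 - 457| <= 1 the inputs can be fully interleaved so that every adjacent pair in the merged output comes from different arrays. Then each of the 912 adjacent pairs must be directly compared, or the algorithm cannot determine their relative order. Standard merge meets this bound.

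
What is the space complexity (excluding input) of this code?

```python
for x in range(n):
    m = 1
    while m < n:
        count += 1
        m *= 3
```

Space complexity: O(1).
Only a constant amount of auxiliary storage is used; nothing grows with n.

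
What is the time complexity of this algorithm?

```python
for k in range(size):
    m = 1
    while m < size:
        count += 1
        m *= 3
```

Time complexity: O(n log n).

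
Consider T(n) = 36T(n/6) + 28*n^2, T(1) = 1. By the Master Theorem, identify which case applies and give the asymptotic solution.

a=36, b=6, f(n)=28*n^2.
log_6(36) = 2, so n^(log_b(a)) = n^2.
f(n) = Theta(n^2), so Case 2 applies.
T(n) = Theta(n^2 log n).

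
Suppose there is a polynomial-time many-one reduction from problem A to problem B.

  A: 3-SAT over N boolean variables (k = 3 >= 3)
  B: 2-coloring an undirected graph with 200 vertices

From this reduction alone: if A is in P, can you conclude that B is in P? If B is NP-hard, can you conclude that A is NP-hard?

A poly-time reduction A <=_p B transfers tractability DOWN (B easy => A easy) and hardness UP (A hard => B hard), not the reverse.
From A in P, the reduction alone does NOT give B in P: any problem in P trivially reduces to SAT, yet SAT is not known to be in P.
From B NP-hard, the reduction alone does NOT give A NP-hard: again, easy problems reduce to hard ones.
(Here in fact A is NP-complete and B is in P, so no such reduction is known -- its existence would imply P = NP; the analysis concerns only what the assumed reduction would or would not let you conclude.)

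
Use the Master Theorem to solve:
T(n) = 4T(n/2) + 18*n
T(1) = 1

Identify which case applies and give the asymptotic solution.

a=4, b=2, f(n)=18*n.
log_2(4) = 2 > 1.
Since f(n) = O(n^1) is polynomially smaller than n^2, Case 1 applies.
T(n) = Theta(n^2).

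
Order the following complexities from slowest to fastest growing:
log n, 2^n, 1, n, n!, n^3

Ordered by growth rate: 1 < log n < n < n^3 < 2^n < n!.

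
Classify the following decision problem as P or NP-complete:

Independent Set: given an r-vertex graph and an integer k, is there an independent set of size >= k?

This problem is NP-complete: complement of Clique (with k part of the input).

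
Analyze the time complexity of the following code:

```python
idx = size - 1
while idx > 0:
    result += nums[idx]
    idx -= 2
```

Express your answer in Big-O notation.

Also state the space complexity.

Time complexity: O(n).
Space complexity: O(1).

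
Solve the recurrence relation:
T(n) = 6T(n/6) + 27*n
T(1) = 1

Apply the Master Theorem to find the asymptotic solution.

a=6, b=6, f(n)=27*n. log_6(6) = 1. Case 2: T(n) = O(n log n).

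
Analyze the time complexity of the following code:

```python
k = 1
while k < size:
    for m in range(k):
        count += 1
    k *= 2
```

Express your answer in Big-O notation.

Time complexity: O(n).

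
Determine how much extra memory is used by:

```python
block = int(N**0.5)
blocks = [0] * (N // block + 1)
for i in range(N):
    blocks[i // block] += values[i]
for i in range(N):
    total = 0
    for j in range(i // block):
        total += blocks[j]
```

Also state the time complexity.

Space complexity: O(sqrt(n)).
Storage scales with sqrt(n).
Time complexity: O(n * sqrt(n)).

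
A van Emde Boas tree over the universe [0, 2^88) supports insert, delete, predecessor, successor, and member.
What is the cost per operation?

vEB recursively partitions [0, 309485009821345068724781056) into sqrt(u) clusters of size sqrt(u). Each operation recurses into either one cluster or the summary, never both: T(u) = T(sqrt(u)) + O(1) => T(u) = O(log log u) = O(log 88). This is worst-case, not just amortized.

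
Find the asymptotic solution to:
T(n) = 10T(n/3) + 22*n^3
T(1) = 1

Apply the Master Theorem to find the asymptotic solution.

a=10, b=3, f(n)=22*n^3. log_3(10) = 2.096 < 3. Case 3: T(n) = O(n^3).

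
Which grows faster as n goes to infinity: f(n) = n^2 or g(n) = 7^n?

g(n) = 7^n grows faster: any exponential with base > 1 dominates every polynomial.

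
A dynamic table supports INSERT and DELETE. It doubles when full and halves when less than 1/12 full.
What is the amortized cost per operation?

Using potential function Phi = |2*num_items - table_size| when load > 1/2, and Phi = table_size/2 - num_items otherwise. The gap of 1/12 vs 1/2 for shrinking prevents thrashing. Both insert and delete have O(1) amortized cost.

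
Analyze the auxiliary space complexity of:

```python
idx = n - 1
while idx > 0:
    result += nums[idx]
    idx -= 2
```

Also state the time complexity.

Space complexity: O(1).
Only a constant amount of auxiliary storage is used; nothing grows with n.
Time complexity: O(n).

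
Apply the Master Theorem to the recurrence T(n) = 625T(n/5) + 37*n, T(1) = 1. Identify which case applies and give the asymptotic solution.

a=625, b=5, f(n)=37*n.
log_5(625) = 4 > 1.
Since f(n) = O(n^1) is polynomially smaller than n^4, Case 1 applies.
T(n) = Theta(n^4).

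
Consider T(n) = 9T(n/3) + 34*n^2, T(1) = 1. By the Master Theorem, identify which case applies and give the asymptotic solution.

a=9, b=3, f(n)=34*n^2.
log_3(9) = 2, so n^(log_b(a)) = n^2.
f(n) = Theta(n^2), so Case 2 applies.
T(n) = Theta(n^2 log n).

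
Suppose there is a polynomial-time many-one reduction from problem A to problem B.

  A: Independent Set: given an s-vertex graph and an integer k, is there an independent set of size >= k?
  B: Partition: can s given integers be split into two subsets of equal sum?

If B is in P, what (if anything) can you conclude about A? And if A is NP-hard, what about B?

A poly-time reduction A <=_p B means any A-instance can be transformed to a B-instance in poly time.
If B is in P: compose the reduction with B's poly-time algorithm to solve A in poly time, so A is in P.
If A is NP-hard: every NP problem reduces to A, which reduces to B; composing reductions, every NP problem reduces to B, so B is NP-hard.
(Here in fact A is NP-complete and B is NP-complete.)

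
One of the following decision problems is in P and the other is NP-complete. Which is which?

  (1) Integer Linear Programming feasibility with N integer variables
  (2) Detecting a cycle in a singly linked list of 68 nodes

(1) is NP-complete: ILP feasibility is NP-complete (LP relaxation is in P).
(2) is P: Floyd's tortoise-and-hare runs in O(n) time, O(1) space.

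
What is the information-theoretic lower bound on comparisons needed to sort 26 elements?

There are 26! = 403291461126605635584000000 possible orderings. Each comparison gives 1 bit. We need at least ceil(log_2(403291461126605635584000000)) = 89 comparisons.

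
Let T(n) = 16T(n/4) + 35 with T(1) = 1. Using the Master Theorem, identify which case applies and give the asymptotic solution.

a=16, b=4, f(n)=35.
log_4(16) = 2 > 0.
Since f(n) = O(n^0) is polynomially smaller than n^2, Case 1 applies.
T(n) = Theta(n^2).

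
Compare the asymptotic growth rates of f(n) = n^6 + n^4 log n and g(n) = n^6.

f(n) = n^6 + n^4 log n and g(n) = n^6 are Theta of each other: the lower-order n^4 log n term is o(n^6); both are Theta(n^6).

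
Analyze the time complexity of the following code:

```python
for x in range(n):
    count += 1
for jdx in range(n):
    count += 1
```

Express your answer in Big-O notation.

Time complexity: O(n).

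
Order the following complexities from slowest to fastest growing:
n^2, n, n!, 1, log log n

Ordered by growth rate: 1 < log log n < n < n^2 < n!.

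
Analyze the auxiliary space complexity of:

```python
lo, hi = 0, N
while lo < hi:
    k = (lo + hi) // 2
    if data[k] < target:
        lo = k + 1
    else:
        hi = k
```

Space complexity: O(1).
Only a constant amount of auxiliary storage is used; nothing grows with n.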